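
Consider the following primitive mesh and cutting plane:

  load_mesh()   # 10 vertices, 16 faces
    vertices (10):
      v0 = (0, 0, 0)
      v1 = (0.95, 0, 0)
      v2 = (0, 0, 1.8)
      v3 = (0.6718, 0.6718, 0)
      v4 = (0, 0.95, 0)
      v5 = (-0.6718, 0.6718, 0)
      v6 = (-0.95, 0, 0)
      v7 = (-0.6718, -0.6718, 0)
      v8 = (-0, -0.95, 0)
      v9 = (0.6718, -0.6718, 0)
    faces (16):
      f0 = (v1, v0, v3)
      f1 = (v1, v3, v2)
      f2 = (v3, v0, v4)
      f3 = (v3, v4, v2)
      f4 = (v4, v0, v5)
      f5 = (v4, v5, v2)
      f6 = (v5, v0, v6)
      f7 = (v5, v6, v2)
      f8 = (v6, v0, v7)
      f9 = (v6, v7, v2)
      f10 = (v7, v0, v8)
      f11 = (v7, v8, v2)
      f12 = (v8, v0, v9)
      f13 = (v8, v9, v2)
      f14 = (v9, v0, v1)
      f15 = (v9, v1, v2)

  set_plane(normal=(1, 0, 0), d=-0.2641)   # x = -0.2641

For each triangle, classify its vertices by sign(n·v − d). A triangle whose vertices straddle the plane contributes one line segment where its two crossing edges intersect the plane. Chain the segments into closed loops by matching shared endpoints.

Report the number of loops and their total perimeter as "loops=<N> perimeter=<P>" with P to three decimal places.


Straddling triangles (8 of 16):
  (v4,v0,v5) [++-] → (-0.2641, 0.2641, 0)–(-0.2641, 0.840633, 0)  len=0.5765
  (v4,v5,v2) [+-+] → (-0.2641, 0.840633, 0)–(-0.2641, 0.2641, 1.09238)  len=1.2352
  (v5,v0,v6) [-+-] → (-0.2641, 0.2641, 0)–(-0.2641, 0, 0)  len=0.2641
  (v5,v6,v2) [--+] → (-0.2641, 0, 1.2996)–(-0.2641, 0.2641, 1.09238)  len=0.3357
  (v6,v0,v7) [-+-] → (-0.2641, 0, 0)–(-0.2641, -0.2641, 0)  len=0.2641
  (v6,v7,v2) [--+] → (-0.2641, -0.2641, 1.09238)–(-0.2641, 0, 1.2996)  len=0.3357
  (v7,v0,v8) [-++] → (-0.2641, -0.2641, 0)–(-0.2641, -0.840633, 0)  len=0.5765
  (v7,v8,v2) [-++] → (-0.2641, -0.840633, 0)–(-0.2641, -0.2641, 1.09238)  len=1.2352

Chained into 1 loop(s):
  loop 1: 8 segments, perimeter = 4.8230
Total perimeter = 4.823

loops=1 perimeter=4.823


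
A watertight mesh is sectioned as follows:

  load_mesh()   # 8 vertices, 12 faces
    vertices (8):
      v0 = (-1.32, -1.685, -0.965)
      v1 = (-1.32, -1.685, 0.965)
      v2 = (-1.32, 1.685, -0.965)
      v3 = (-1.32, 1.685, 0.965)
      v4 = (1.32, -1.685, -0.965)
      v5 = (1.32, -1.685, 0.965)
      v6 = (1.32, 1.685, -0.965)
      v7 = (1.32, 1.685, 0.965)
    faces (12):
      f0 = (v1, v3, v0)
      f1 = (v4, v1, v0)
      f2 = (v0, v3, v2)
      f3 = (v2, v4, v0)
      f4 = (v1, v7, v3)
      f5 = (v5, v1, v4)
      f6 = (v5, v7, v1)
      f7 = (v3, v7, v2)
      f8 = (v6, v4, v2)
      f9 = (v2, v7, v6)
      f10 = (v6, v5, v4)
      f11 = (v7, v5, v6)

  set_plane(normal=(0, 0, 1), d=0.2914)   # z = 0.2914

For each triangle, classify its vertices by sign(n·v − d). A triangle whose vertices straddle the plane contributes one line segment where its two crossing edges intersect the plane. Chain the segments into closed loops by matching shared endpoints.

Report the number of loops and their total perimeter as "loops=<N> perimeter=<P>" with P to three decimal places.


Straddling triangles (8 of 12):
  (v1,v3,v0) [++-] → (-1.32, 0.508818, 0.2914)–(-1.32, -1.685, 0.2914)  len=2.1938
  (v4,v1,v0) [-+-] → (-0.398599, -1.685, 0.2914)–(-1.32, -1.685, 0.2914)  len=0.9214
  (v0,v3,v2) [-+-] → (-1.32, 0.508818, 0.2914)–(-1.32, 1.685, 0.2914)  len=1.1762
  (v5,v1,v4) [++-] → (-0.398599, -1.685, 0.2914)–(1.32, -1.685, 0.2914)  len=1.7186
  (v3,v7,v2) [++-] → (0.398599, 1.685, 0.2914)–(-1.32, 1.685, 0.2914)  len=1.7186
  (v2,v7,v6) [-+-] → (0.398599, 1.685, 0.2914)–(1.32, 1.685, 0.2914)  len=0.9214
  (v6,v5,v4) [-+-] → (1.32, -0.508818, 0.2914)–(1.32, -1.685, 0.2914)  len=1.1762
  (v7,v5,v6) [++-] → (1.32, -0.508818, 0.2914)–(1.32, 1.685, 0.2914)  len=2.1938

Chained into 1 loop(s):
  loop 1: 8 segments, perimeter = 12.0200
Total perimeter = 12.020

loops=1 perimeter=12.020


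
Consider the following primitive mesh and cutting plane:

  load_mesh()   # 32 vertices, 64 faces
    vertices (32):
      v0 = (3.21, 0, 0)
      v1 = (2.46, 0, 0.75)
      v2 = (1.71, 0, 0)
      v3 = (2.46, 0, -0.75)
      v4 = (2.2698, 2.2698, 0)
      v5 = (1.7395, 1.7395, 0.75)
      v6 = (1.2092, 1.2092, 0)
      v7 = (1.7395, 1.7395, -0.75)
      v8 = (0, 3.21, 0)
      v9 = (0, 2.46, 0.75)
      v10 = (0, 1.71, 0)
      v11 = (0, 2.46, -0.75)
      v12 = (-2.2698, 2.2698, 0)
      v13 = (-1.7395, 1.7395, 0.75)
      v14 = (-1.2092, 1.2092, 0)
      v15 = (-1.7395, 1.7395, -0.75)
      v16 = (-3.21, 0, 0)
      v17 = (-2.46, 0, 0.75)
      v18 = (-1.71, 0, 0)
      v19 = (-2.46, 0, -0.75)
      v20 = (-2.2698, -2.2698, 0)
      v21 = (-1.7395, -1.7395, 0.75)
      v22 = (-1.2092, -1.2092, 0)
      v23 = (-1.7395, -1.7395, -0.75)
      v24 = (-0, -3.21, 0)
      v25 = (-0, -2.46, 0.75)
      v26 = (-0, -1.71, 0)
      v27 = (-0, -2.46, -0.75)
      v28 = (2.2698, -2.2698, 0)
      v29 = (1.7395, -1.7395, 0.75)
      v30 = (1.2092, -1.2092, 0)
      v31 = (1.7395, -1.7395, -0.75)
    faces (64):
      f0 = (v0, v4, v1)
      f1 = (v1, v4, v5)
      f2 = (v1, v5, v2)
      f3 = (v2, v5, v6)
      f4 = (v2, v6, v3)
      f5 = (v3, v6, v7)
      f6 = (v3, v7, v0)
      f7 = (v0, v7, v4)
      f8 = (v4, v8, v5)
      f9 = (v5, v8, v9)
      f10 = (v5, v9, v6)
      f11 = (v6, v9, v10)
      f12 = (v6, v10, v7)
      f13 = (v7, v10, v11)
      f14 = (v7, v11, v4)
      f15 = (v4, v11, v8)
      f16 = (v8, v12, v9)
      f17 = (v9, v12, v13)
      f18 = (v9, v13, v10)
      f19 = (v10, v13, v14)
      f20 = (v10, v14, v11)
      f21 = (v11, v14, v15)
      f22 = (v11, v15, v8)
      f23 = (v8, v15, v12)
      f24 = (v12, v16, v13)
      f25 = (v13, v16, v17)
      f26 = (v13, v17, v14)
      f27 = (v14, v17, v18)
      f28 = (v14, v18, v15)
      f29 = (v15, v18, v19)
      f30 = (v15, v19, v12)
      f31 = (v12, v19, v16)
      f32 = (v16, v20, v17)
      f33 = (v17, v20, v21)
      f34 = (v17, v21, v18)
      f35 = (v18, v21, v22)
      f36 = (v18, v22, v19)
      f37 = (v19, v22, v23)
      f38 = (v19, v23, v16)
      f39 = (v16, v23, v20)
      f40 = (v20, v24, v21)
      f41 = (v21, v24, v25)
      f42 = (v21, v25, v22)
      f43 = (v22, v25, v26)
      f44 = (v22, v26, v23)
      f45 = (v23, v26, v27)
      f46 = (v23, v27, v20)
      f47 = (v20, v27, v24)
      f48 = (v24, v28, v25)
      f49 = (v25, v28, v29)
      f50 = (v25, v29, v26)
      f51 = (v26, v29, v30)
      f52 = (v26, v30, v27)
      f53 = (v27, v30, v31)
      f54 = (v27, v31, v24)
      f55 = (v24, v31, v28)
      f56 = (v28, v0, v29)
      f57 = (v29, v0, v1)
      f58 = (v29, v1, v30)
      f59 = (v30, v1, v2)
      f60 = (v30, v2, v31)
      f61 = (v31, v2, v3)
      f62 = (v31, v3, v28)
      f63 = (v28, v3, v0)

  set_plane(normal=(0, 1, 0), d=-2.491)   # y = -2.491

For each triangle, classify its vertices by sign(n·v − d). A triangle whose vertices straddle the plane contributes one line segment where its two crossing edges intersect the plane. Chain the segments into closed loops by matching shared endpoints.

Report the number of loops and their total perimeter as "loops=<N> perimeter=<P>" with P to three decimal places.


Straddling triangles (6 of 64):
  (v20,v24,v21) [+-+] → (-1.73579, -2.491, 0)–(-0.850527, -2.491, 0.366712)  len=0.9582
  (v21,v24,v25) [+-+] → (-0.850527, -2.491, 0.366712)–(0, -2.491, 0.719)  len=0.9206
  (v20,v27,v24) [++-] → (0, -2.491, -0.719)–(-1.73579, -2.491, 0)  len=1.8788
  (v24,v28,v25) [-++] → (1.73579, -2.491, 0)–(0, -2.491, 0.719)  len=1.8788
  (v27,v31,v24) [++-] → (0.850527, -2.491, -0.366712)–(0, -2.491, -0.719)  len=0.9206
  (v24,v31,v28) [-++] → (0.850527, -2.491, -0.366712)–(1.73579, -2.491, 0)  len=0.9582

Chained into 1 loop(s):
  loop 1: 6 segments, perimeter = 7.5152
Total perimeter = 7.515

loops=1 perimeter=7.515


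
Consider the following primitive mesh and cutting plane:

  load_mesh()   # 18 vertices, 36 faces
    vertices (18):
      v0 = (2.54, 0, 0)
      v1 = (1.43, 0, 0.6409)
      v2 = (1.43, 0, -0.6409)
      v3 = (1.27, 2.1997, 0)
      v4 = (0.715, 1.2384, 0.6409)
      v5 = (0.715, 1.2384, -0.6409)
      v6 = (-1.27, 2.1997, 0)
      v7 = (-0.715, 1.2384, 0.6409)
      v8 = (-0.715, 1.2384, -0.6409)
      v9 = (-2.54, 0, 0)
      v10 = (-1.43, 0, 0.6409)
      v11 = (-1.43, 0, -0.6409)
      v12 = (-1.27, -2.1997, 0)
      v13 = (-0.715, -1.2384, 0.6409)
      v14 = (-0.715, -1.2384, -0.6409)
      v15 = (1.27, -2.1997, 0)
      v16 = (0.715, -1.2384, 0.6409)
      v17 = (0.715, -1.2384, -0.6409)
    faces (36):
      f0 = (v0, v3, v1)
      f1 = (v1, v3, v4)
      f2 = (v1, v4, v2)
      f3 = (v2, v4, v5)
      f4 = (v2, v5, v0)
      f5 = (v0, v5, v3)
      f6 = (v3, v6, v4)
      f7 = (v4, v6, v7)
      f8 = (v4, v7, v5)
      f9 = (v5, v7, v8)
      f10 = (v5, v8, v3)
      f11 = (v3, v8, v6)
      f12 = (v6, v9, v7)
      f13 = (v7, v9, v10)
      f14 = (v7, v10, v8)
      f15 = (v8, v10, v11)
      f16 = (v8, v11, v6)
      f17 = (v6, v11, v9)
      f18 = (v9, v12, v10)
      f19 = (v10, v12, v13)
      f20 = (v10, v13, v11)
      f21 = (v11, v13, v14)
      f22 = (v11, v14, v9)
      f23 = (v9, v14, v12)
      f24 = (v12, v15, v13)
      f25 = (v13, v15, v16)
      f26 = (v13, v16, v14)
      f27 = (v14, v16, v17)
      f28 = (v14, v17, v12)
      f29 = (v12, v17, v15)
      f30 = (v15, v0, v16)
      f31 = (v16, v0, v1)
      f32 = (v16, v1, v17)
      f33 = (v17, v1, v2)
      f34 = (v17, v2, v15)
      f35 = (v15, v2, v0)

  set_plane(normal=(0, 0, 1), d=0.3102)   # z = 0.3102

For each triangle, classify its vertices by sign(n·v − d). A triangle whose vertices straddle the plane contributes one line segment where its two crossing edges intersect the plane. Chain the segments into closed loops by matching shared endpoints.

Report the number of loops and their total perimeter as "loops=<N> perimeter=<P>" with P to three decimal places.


loops=2 perimeter=20.596

Straddling triangles (24 of 36):
  (v0,v3,v1) [--+] → (1.34744, 1.13503, 0.3102)–(2.00275, 0, 0.3102)  len=1.3106
  (v1,v3,v4) [+-+] → (1.34744, 1.13503, 0.3102)–(1.00138, 1.73442, 0.3102)  len=0.6921
  (v1,v4,v2) [++-] → (0.899468, 0.918897, 0.3102)–(1.43, 0, 0.3102)  len=1.0611
  (v2,v4,v5) [-+-] → (0.899468, 0.918897, 0.3102)–(0.715, 1.2384, 0.3102)  len=0.3689
  (v3,v6,v4) [--+] → (-0.309246, 1.73442, 0.3102)–(1.00138, 1.73442, 0.3102)  len=1.3106
  (v4,v6,v7) [+-+] → (-0.309246, 1.73442, 0.3102)–(-1.00138, 1.73442, 0.3102)  len=0.6921
  (v4,v7,v5) [++-] → (-0.346065, 1.2384, 0.3102)–(0.715, 1.2384, 0.3102)  len=1.0611
  (v5,v7,v8) [-+-] → (-0.346065, 1.2384, 0.3102)–(-0.715, 1.2384, 0.3102)  len=0.3689
  (v6,v9,v7) [--+] → (-1.65669, 0.599394, 0.3102)–(-1.00138, 1.73442, 0.3102)  len=1.3106
  (v7,v9,v10) [+-+] → (-1.65669, 0.599394, 0.3102)–(-2.00275, 0, 0.3102)  len=0.6921
  (v7,v10,v8) [++-] → (-1.24553, 0.319503, 0.3102)–(-0.715, 1.2384, 0.3102)  len=1.0611
  (v8,v10,v11) [-+-] → (-1.24553, 0.319503, 0.3102)–(-1.43, 0, 0.3102)  len=0.3689
  (v9,v12,v10) [--+] → (-1.34744, -1.13503, 0.3102)–(-2.00275, 0, 0.3102)  len=1.3106
  (v10,v12,v13) [+-+] → (-1.34744, -1.13503, 0.3102)–(-1.00138, -1.73442, 0.3102)  len=0.6921
  (v10,v13,v11) [++-] → (-0.899468, -0.918897, 0.3102)–(-1.43, 0, 0.3102)  len=1.0611
  (v11,v13,v14) [-+-] → (-0.899468, -0.918897, 0.3102)–(-0.715, -1.2384, 0.3102)  len=0.3689
  (v12,v15,v13) [--+] → (0.309246, -1.73442, 0.3102)–(-1.00138, -1.73442, 0.3102)  len=1.3106
  (v13,v15,v16) [+-+] → (0.309246, -1.73442, 0.3102)–(1.00138, -1.73442, 0.3102)  len=0.6921
  (v13,v16,v14) [++-] → (0.346065, -1.2384, 0.3102)–(-0.715, -1.2384, 0.3102)  len=1.0611
  (v14,v16,v17) [-+-] → (0.346065, -1.2384, 0.3102)–(0.715, -1.2384, 0.3102)  len=0.3689
  (v15,v0,v16) [--+] → (1.65669, -0.599394, 0.3102)–(1.00138, -1.73442, 0.3102)  len=1.3106
  (v16,v0,v1) [+-+] → (1.65669, -0.599394, 0.3102)–(2.00275, 0, 0.3102)  len=0.6921
  (v16,v1,v17) [++-] → (1.24553, -0.319503, 0.3102)–(0.715, -1.2384, 0.3102)  len=1.0611
  (v17,v1,v2) [-+-] → (1.24553, -0.319503, 0.3102)–(1.43, 0, 0.3102)  len=0.3689

Chained into 2 loop(s):
  loop 1: 12 segments, perimeter = 12.0165
  loop 2: 12 segments, perimeter = 8.5799
Total perimeter = 20.596


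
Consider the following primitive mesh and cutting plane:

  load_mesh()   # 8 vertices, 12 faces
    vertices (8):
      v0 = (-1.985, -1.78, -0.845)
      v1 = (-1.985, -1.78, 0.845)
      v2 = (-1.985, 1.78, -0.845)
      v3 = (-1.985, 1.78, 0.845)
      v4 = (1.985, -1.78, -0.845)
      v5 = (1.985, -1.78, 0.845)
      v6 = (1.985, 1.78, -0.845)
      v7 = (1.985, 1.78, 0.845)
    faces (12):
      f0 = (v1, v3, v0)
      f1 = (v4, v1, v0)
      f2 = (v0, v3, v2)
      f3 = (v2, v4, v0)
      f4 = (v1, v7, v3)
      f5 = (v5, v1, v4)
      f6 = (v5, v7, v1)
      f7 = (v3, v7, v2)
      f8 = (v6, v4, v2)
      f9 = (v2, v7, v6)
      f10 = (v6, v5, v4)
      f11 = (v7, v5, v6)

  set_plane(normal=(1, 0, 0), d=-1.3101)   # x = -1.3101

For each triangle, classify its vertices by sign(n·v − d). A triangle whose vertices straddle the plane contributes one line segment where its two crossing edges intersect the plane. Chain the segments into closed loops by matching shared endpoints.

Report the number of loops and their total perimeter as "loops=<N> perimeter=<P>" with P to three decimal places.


Straddling triangles (8 of 12):
  (v4,v1,v0) [+--] → (-1.3101, -1.78, 0.5577)–(-1.3101, -1.78, -0.845)  len=1.4027
  (v2,v4,v0) [-+-] → (-1.3101, 1.1748, -0.845)–(-1.3101, -1.78, -0.845)  len=2.9548
  (v1,v7,v3) [-+-] → (-1.3101, -1.1748, 0.845)–(-1.3101, 1.78, 0.845)  len=2.9548
  (v5,v1,v4) [+-+] → (-1.3101, -1.78, 0.845)–(-1.3101, -1.78, 0.5577)  len=0.2873
  (v5,v7,v1) [++-] → (-1.3101, -1.1748, 0.845)–(-1.3101, -1.78, 0.845)  len=0.6052
  (v3,v7,v2) [-+-] → (-1.3101, 1.78, 0.845)–(-1.3101, 1.78, -0.5577)  len=1.4027
  (v6,v4,v2) [++-] → (-1.3101, 1.1748, -0.845)–(-1.3101, 1.78, -0.845)  len=0.6052
  (v2,v7,v6) [-++] → (-1.3101, 1.78, -0.5577)–(-1.3101, 1.78, -0.845)  len=0.2873

Chained into 1 loop(s):
  loop 1: 8 segments, perimeter = 10.5000
Total perimeter = 10.500

loops=1 perimeter=10.500


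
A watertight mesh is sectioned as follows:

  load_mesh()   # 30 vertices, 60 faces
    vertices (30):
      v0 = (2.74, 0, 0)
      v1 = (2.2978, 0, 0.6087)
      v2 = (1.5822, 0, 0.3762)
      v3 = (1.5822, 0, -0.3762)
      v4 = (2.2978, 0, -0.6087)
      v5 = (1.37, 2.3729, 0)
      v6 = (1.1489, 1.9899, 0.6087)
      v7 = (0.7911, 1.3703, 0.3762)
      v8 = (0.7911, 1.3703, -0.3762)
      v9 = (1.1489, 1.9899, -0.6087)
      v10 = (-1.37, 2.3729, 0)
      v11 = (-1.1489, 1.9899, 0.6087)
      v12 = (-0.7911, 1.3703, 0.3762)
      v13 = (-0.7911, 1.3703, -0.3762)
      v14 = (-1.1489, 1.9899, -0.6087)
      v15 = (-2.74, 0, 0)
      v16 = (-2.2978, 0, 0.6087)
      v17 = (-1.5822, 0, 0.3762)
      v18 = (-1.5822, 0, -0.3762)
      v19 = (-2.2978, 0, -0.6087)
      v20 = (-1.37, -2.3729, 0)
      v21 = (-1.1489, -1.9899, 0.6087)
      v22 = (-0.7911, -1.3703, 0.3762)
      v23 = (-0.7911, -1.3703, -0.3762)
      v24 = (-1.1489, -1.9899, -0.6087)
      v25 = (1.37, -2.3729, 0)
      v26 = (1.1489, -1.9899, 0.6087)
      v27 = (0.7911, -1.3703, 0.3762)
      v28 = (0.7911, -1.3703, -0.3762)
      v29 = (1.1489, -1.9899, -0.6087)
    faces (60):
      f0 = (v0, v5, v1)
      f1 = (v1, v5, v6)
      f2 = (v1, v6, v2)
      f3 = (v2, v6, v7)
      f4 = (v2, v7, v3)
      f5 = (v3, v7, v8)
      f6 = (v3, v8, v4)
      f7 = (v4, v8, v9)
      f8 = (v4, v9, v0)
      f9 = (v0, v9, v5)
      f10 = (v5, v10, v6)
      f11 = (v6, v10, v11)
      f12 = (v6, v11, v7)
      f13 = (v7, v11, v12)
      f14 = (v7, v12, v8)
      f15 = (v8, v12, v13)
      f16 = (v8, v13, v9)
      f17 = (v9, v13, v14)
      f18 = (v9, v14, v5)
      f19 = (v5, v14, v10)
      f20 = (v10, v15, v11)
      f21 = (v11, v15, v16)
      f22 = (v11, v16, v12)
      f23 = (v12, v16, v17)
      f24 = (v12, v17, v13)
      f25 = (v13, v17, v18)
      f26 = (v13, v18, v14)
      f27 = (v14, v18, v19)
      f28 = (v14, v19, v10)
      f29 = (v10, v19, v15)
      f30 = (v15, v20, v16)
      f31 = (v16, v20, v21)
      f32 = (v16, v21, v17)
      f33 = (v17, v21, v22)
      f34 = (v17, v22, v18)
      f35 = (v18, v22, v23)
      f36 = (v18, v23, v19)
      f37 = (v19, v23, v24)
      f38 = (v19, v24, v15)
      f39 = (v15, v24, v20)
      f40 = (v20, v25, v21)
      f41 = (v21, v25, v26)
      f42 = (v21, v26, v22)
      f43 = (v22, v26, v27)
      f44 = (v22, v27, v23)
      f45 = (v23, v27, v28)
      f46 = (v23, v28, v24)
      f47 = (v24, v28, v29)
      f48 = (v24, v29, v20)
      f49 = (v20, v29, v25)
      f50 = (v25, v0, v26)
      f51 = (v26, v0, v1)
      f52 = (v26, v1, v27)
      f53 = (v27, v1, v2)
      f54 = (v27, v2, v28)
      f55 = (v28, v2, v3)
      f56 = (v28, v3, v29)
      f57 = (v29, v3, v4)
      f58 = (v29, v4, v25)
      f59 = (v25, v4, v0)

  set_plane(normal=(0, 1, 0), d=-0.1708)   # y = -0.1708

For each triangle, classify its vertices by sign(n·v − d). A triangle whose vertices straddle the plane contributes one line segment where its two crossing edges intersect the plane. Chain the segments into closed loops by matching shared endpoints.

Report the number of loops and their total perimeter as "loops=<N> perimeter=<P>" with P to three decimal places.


loops=2 perimeter=7.524

Straddling triangles (20 of 60):
  (v15,v20,v16) [+-+] → (-2.64139, -0.1708, 0)–(-2.23102, -0.1708, 0.564886)  len=0.6982
  (v16,v20,v21) [+--] → (-2.23102, -0.1708, 0.564886)–(-2.19919, -0.1708, 0.6087)  len=0.0542
  (v16,v21,v17) [+-+] → (-2.19919, -0.1708, 0.6087)–(-1.54501, -0.1708, 0.396156)  len=0.6878
  (v17,v21,v22) [+--] → (-1.54501, -0.1708, 0.396156)–(-1.48359, -0.1708, 0.3762)  len=0.0646
  (v17,v22,v18) [+-+] → (-1.48359, -0.1708, 0.3762)–(-1.48359, -0.1708, -0.282418)  len=0.6586
  (v18,v22,v23) [+--] → (-1.48359, -0.1708, -0.282418)–(-1.48359, -0.1708, -0.3762)  len=0.0938
  (v18,v23,v19) [+-+] → (-1.48359, -0.1708, -0.3762)–(-2.11, -0.1708, -0.57972)  len=0.6586
  (v19,v23,v24) [+--] → (-2.11, -0.1708, -0.57972)–(-2.19919, -0.1708, -0.6087)  len=0.0938
  (v19,v24,v15) [+-+] → (-2.19919, -0.1708, -0.6087)–(-2.60343, -0.1708, -0.0522468)  len=0.6878
  (v15,v24,v20) [+--] → (-2.60343, -0.1708, -0.0522468)–(-2.64139, -0.1708, 0)  len=0.0646
  (v25,v0,v26) [-+-] → (2.64139, -0.1708, 0)–(2.60343, -0.1708, 0.0522468)  len=0.0646
  (v26,v0,v1) [-++] → (2.60343, -0.1708, 0.0522468)–(2.19919, -0.1708, 0.6087)  len=0.6878
  (v26,v1,v27) [-+-] → (2.19919, -0.1708, 0.6087)–(2.11, -0.1708, 0.57972)  len=0.0938
  (v27,v1,v2) [-++] → (2.11, -0.1708, 0.57972)–(1.48359, -0.1708, 0.3762)  len=0.6586
  (v27,v2,v28) [-+-] → (1.48359, -0.1708, 0.3762)–(1.48359, -0.1708, 0.282418)  len=0.0938
  (v28,v2,v3) [-++] → (1.48359, -0.1708, 0.282418)–(1.48359, -0.1708, -0.3762)  len=0.6586
  (v28,v3,v29) [-+-] → (1.48359, -0.1708, -0.3762)–(1.54501, -0.1708, -0.396156)  len=0.0646
  (v29,v3,v4) [-++] → (1.54501, -0.1708, -0.396156)–(2.19919, -0.1708, -0.6087)  len=0.6878
  (v29,v4,v25) [-+-] → (2.19919, -0.1708, -0.6087)–(2.23102, -0.1708, -0.564886)  len=0.0542
  (v25,v4,v0) [-++] → (2.23102, -0.1708, -0.564886)–(2.64139, -0.1708, 0)  len=0.6982

Chained into 2 loop(s):
  loop 1: 10 segments, perimeter = 3.7620
  loop 2: 10 segments, perimeter = 3.7620
Total perimeter = 7.524


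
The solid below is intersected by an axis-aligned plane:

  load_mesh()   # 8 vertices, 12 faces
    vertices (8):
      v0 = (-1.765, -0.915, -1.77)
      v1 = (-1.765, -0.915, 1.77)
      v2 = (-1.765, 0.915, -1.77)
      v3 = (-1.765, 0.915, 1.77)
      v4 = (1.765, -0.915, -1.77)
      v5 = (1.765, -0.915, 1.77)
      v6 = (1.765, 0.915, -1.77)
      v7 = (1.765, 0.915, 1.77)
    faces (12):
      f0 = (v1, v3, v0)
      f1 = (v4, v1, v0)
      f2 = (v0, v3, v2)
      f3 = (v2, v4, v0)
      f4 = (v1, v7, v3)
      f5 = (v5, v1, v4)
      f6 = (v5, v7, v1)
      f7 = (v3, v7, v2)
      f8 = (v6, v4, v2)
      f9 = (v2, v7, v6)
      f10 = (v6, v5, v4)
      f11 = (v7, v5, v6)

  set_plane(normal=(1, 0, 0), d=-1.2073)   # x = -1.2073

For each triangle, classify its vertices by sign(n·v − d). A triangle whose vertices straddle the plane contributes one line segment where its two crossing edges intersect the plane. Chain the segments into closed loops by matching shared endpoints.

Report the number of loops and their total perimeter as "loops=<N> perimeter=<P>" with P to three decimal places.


Straddling triangles (8 of 12):
  (v4,v1,v0) [+--] → (-1.2073, -0.915, 1.21072)–(-1.2073, -0.915, -1.77)  len=2.9807
  (v2,v4,v0) [-+-] → (-1.2073, 0.625881, -1.77)–(-1.2073, -0.915, -1.77)  len=1.5409
  (v1,v7,v3) [-+-] → (-1.2073, -0.625881, 1.77)–(-1.2073, 0.915, 1.77)  len=1.5409
  (v5,v1,v4) [+-+] → (-1.2073, -0.915, 1.77)–(-1.2073, -0.915, 1.21072)  len=0.5593
  (v5,v7,v1) [++-] → (-1.2073, -0.625881, 1.77)–(-1.2073, -0.915, 1.77)  len=0.2891
  (v3,v7,v2) [-+-] → (-1.2073, 0.915, 1.77)–(-1.2073, 0.915, -1.21072)  len=2.9807
  (v6,v4,v2) [++-] → (-1.2073, 0.625881, -1.77)–(-1.2073, 0.915, -1.77)  len=0.2891
  (v2,v7,v6) [-++] → (-1.2073, 0.915, -1.21072)–(-1.2073, 0.915, -1.77)  len=0.5593

Chained into 1 loop(s):
  loop 1: 8 segments, perimeter = 10.7400
Total perimeter = 10.740

loops=1 perimeter=10.740


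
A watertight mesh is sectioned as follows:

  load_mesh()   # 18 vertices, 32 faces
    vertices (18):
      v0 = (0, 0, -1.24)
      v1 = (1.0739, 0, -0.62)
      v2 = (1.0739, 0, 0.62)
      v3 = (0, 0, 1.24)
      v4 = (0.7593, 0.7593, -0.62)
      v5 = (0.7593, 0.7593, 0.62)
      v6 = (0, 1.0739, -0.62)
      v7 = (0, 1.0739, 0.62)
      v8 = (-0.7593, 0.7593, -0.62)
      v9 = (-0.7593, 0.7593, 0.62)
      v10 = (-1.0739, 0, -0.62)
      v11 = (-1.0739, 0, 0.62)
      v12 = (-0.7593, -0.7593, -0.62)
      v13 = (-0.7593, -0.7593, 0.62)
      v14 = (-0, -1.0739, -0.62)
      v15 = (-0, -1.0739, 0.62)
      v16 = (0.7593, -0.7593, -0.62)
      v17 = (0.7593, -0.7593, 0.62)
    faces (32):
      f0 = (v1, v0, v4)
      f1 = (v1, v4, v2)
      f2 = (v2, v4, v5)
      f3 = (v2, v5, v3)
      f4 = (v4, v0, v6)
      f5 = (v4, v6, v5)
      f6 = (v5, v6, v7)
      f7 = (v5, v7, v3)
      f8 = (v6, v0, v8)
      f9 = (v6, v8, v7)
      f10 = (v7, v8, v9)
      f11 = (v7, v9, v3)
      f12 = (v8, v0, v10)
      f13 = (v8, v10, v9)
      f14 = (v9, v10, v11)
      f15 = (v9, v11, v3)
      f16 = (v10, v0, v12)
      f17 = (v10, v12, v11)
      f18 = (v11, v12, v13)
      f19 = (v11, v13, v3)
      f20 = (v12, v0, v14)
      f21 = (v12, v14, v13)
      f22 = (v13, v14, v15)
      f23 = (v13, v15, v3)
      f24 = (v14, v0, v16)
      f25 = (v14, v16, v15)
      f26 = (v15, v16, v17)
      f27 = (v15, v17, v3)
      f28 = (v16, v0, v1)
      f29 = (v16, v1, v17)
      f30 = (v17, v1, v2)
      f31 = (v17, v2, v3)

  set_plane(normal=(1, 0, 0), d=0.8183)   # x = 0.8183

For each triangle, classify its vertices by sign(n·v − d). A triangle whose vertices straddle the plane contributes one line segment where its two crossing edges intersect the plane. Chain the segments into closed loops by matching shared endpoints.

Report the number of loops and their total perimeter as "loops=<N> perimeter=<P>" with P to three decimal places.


loops=1 perimeter=5.017

Straddling triangles (8 of 32):
  (v1,v0,v4) [+--] → (0.8183, 0, -0.767567)–(0.8183, 0.616901, -0.62)  len=0.6343
  (v1,v4,v2) [+-+] → (0.8183, 0.616901, -0.62)–(0.8183, 0.616901, -0.387451)  len=0.2325
  (v2,v4,v5) [+--] → (0.8183, 0.616901, -0.387451)–(0.8183, 0.616901, 0.62)  len=1.0075
  (v2,v5,v3) [+--] → (0.8183, 0.616901, 0.62)–(0.8183, 0, 0.767567)  len=0.6343
  (v16,v0,v1) [--+] → (0.8183, 0, -0.767567)–(0.8183, -0.616901, -0.62)  len=0.6343
  (v16,v1,v17) [-+-] → (0.8183, -0.616901, -0.62)–(0.8183, -0.616901, 0.387451)  len=1.0075
  (v17,v1,v2) [-++] → (0.8183, -0.616901, 0.387451)–(0.8183, -0.616901, 0.62)  len=0.2325
  (v17,v2,v3) [-+-] → (0.8183, -0.616901, 0.62)–(0.8183, 0, 0.767567)  len=0.6343

Chained into 1 loop(s):
  loop 1: 8 segments, perimeter = 5.0172
Total perimeter = 5.017


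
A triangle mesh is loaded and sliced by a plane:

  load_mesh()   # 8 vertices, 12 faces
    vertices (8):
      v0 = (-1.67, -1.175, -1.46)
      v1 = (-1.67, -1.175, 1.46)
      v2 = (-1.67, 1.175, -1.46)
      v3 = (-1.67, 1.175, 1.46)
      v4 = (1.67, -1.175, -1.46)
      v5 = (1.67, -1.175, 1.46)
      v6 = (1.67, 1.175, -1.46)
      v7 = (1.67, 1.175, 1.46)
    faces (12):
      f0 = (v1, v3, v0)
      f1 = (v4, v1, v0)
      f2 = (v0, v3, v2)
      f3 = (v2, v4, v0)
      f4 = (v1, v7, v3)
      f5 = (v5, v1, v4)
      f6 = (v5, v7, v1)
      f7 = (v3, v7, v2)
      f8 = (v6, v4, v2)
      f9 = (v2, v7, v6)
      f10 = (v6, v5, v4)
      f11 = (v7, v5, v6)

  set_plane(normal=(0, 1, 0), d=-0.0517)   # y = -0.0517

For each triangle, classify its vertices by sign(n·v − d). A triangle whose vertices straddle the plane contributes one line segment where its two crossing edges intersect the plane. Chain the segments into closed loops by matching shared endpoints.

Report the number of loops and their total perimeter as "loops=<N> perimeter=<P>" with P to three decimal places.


loops=1 perimeter=12.520

Straddling triangles (8 of 12):
  (v1,v3,v0) [-+-] → (-1.67, -0.0517, 1.46)–(-1.67, -0.0517, -0.06424)  len=1.5242
  (v0,v3,v2) [-++] → (-1.67, -0.0517, -0.06424)–(-1.67, -0.0517, -1.46)  len=1.3958
  (v2,v4,v0) [+--] → (0.07348, -0.0517, -1.46)–(-1.67, -0.0517, -1.46)  len=1.7435
  (v1,v7,v3) [-++] → (-0.07348, -0.0517, 1.46)–(-1.67, -0.0517, 1.46)  len=1.5965
  (v5,v7,v1) [-+-] → (1.67, -0.0517, 1.46)–(-0.07348, -0.0517, 1.46)  len=1.7435
  (v6,v4,v2) [+-+] → (1.67, -0.0517, -1.46)–(0.07348, -0.0517, -1.46)  len=1.5965
  (v6,v5,v4) [+--] → (1.67, -0.0517, 0.06424)–(1.67, -0.0517, -1.46)  len=1.5242
  (v7,v5,v6) [+-+] → (1.67, -0.0517, 1.46)–(1.67, -0.0517, 0.06424)  len=1.3958

Chained into 1 loop(s):
  loop 1: 8 segments, perimeter = 12.5200
Total perimeter = 12.520


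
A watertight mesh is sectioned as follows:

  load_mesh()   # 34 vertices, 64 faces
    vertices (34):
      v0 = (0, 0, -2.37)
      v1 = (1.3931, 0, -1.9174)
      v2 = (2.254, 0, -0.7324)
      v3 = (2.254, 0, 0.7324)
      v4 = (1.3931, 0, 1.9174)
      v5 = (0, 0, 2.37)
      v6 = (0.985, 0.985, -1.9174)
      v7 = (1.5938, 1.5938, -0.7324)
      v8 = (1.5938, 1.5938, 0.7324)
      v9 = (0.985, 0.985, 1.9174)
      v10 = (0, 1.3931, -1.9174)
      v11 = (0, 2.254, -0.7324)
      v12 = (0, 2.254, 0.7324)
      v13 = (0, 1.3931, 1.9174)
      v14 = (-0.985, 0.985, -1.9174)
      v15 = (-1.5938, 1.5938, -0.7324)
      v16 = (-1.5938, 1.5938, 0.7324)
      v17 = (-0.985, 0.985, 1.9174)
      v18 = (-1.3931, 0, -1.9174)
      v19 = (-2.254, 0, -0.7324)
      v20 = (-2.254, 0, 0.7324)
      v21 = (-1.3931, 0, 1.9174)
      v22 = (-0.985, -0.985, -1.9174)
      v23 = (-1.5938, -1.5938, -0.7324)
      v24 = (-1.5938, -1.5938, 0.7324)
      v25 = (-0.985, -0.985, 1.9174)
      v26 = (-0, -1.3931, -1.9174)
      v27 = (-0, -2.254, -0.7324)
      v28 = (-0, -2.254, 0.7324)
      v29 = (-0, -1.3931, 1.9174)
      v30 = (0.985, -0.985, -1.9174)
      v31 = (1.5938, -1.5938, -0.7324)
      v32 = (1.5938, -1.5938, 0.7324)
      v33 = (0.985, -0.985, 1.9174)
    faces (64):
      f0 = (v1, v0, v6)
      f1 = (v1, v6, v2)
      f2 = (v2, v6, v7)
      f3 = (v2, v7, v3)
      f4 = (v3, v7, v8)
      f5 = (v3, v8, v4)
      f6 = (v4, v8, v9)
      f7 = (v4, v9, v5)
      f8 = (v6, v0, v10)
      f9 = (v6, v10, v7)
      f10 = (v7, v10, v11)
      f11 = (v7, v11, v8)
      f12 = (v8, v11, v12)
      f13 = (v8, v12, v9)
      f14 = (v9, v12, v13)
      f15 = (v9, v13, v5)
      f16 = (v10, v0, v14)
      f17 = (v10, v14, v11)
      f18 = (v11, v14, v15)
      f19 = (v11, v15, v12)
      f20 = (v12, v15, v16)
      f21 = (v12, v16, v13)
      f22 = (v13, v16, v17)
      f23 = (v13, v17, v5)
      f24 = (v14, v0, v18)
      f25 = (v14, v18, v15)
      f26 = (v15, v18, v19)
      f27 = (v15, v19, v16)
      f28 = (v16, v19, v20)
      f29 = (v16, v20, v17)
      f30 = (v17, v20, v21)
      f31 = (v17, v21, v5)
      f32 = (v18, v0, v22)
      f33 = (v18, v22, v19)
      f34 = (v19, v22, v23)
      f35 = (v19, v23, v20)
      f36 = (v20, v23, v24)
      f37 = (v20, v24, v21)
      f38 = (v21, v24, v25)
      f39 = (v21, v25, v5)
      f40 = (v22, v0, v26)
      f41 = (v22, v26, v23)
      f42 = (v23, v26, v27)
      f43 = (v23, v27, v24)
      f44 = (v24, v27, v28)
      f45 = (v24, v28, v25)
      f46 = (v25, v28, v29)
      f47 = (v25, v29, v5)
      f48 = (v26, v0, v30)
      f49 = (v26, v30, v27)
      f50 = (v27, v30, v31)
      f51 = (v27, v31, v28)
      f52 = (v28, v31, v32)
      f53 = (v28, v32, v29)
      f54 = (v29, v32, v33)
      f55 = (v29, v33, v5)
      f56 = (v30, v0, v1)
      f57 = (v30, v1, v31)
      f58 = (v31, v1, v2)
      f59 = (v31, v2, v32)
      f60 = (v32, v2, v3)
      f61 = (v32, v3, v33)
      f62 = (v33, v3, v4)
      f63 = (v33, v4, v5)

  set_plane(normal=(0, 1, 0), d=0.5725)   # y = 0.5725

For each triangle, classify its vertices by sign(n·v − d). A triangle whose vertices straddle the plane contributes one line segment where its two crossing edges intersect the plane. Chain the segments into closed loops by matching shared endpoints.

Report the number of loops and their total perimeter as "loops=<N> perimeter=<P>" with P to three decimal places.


Straddling triangles (20 of 64):
  (v1,v0,v6) [--+] → (0.5725, 0.5725, -2.10694)–(1.1559, 0.5725, -1.9174)  len=0.6134
  (v1,v6,v2) [-+-] → (1.1559, 0.5725, -1.9174)–(1.51643, 0.5725, -1.42114)  len=0.6134
  (v2,v6,v7) [-++] → (1.51643, 0.5725, -1.42114)–(2.01685, 0.5725, -0.7324)  len=0.8513
  (v2,v7,v3) [-+-] → (2.01685, 0.5725, -0.7324)–(2.01685, 0.5725, 0.206237)  len=0.9386
  (v3,v7,v8) [-++] → (2.01685, 0.5725, 0.206237)–(2.01685, 0.5725, 0.7324)  len=0.5262
  (v3,v8,v4) [-+-] → (2.01685, 0.5725, 0.7324)–(1.46519, 0.5725, 1.49174)  len=0.9386
  (v4,v8,v9) [-++] → (1.46519, 0.5725, 1.49174)–(1.1559, 0.5725, 1.9174)  len=0.5262
  (v4,v9,v5) [-+-] → (1.1559, 0.5725, 1.9174)–(0.5725, 0.5725, 2.10694)  len=0.6134
  (v6,v0,v10) [+-+] → (0.5725, 0.5725, -2.10694)–(0, 0.5725, -2.184)  len=0.5777
  (v9,v13,v5) [++-] → (0, 0.5725, 2.184)–(0.5725, 0.5725, 2.10694)  len=0.5777
  (v10,v0,v14) [+-+] → (0, 0.5725, -2.184)–(-0.5725, 0.5725, -2.10694)  len=0.5777
  (v13,v17,v5) [++-] → (-0.5725, 0.5725, 2.10694)–(0, 0.5725, 2.184)  len=0.5777
  (v14,v0,v18) [+--] → (-0.5725, 0.5725, -2.10694)–(-1.1559, 0.5725, -1.9174)  len=0.6134
  (v14,v18,v15) [+-+] → (-1.1559, 0.5725, -1.9174)–(-1.46519, 0.5725, -1.49174)  len=0.5262
  (v15,v18,v19) [+--] → (-1.46519, 0.5725, -1.49174)–(-2.01685, 0.5725, -0.7324)  len=0.9386
  (v15,v19,v16) [+-+] → (-2.01685, 0.5725, -0.7324)–(-2.01685, 0.5725, -0.206237)  len=0.5262
  (v16,v19,v20) [+--] → (-2.01685, 0.5725, -0.206237)–(-2.01685, 0.5725, 0.7324)  len=0.9386
  (v16,v20,v17) [+-+] → (-2.01685, 0.5725, 0.7324)–(-1.51643, 0.5725, 1.42114)  len=0.8513
  (v17,v20,v21) [+--] → (-1.51643, 0.5725, 1.42114)–(-1.1559, 0.5725, 1.9174)  len=0.6134
  (v17,v21,v5) [+--] → (-1.1559, 0.5725, 1.9174)–(-0.5725, 0.5725, 2.10694)  len=0.6134

Chained into 1 loop(s):
  loop 1: 20 segments, perimeter = 13.5529
Total perimeter = 13.553

loops=1 perimeter=13.553


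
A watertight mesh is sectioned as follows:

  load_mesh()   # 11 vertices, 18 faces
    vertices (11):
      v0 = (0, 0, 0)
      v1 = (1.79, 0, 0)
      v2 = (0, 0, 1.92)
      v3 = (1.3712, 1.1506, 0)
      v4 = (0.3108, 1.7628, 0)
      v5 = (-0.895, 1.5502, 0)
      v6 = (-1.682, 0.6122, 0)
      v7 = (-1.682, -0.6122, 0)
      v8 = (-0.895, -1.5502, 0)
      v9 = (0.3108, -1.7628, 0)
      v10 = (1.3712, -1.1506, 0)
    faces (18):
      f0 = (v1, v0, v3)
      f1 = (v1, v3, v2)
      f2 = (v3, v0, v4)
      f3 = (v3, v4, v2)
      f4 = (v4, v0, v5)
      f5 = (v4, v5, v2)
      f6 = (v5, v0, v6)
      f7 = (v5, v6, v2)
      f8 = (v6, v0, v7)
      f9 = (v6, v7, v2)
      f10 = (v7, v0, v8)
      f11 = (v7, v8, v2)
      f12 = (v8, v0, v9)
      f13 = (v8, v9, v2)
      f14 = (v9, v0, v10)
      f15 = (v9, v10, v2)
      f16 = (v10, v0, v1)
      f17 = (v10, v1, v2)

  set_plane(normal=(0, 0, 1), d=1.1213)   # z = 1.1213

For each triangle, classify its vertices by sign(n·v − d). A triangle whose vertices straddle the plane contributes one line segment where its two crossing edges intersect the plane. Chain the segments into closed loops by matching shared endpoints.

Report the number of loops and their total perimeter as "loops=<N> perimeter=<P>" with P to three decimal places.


Straddling triangles (9 of 18):
  (v1,v3,v2) [--+] → (0.570405, 0.478638, 1.1213)–(0.744621, 0, 1.1213)  len=0.5094
  (v3,v4,v2) [--+] → (0.12929, 0.733306, 1.1213)–(0.570405, 0.478638, 1.1213)  len=0.5094
  (v4,v5,v2) [--+] → (-0.372311, 0.644867, 1.1213)–(0.12929, 0.733306, 1.1213)  len=0.5093
  (v5,v6,v2) [--+] → (-0.699694, 0.254669, 1.1213)–(-0.372311, 0.644867, 1.1213)  len=0.5093
  (v6,v7,v2) [--+] → (-0.699694, -0.254669, 1.1213)–(-0.699694, 0.254669, 1.1213)  len=0.5093
  (v7,v8,v2) [--+] → (-0.372311, -0.644867, 1.1213)–(-0.699694, -0.254669, 1.1213)  len=0.5093
  (v8,v9,v2) [--+] → (0.12929, -0.733306, 1.1213)–(-0.372311, -0.644867, 1.1213)  len=0.5093
  (v9,v10,v2) [--+] → (0.570405, -0.478638, 1.1213)–(0.12929, -0.733306, 1.1213)  len=0.5094
  (v10,v1,v2) [--+] → (0.744621, 0, 1.1213)–(0.570405, -0.478638, 1.1213)  len=0.5094

Chained into 1 loop(s):
  loop 1: 9 segments, perimeter = 4.5841
Total perimeter = 4.584

loops=1 perimeter=4.584


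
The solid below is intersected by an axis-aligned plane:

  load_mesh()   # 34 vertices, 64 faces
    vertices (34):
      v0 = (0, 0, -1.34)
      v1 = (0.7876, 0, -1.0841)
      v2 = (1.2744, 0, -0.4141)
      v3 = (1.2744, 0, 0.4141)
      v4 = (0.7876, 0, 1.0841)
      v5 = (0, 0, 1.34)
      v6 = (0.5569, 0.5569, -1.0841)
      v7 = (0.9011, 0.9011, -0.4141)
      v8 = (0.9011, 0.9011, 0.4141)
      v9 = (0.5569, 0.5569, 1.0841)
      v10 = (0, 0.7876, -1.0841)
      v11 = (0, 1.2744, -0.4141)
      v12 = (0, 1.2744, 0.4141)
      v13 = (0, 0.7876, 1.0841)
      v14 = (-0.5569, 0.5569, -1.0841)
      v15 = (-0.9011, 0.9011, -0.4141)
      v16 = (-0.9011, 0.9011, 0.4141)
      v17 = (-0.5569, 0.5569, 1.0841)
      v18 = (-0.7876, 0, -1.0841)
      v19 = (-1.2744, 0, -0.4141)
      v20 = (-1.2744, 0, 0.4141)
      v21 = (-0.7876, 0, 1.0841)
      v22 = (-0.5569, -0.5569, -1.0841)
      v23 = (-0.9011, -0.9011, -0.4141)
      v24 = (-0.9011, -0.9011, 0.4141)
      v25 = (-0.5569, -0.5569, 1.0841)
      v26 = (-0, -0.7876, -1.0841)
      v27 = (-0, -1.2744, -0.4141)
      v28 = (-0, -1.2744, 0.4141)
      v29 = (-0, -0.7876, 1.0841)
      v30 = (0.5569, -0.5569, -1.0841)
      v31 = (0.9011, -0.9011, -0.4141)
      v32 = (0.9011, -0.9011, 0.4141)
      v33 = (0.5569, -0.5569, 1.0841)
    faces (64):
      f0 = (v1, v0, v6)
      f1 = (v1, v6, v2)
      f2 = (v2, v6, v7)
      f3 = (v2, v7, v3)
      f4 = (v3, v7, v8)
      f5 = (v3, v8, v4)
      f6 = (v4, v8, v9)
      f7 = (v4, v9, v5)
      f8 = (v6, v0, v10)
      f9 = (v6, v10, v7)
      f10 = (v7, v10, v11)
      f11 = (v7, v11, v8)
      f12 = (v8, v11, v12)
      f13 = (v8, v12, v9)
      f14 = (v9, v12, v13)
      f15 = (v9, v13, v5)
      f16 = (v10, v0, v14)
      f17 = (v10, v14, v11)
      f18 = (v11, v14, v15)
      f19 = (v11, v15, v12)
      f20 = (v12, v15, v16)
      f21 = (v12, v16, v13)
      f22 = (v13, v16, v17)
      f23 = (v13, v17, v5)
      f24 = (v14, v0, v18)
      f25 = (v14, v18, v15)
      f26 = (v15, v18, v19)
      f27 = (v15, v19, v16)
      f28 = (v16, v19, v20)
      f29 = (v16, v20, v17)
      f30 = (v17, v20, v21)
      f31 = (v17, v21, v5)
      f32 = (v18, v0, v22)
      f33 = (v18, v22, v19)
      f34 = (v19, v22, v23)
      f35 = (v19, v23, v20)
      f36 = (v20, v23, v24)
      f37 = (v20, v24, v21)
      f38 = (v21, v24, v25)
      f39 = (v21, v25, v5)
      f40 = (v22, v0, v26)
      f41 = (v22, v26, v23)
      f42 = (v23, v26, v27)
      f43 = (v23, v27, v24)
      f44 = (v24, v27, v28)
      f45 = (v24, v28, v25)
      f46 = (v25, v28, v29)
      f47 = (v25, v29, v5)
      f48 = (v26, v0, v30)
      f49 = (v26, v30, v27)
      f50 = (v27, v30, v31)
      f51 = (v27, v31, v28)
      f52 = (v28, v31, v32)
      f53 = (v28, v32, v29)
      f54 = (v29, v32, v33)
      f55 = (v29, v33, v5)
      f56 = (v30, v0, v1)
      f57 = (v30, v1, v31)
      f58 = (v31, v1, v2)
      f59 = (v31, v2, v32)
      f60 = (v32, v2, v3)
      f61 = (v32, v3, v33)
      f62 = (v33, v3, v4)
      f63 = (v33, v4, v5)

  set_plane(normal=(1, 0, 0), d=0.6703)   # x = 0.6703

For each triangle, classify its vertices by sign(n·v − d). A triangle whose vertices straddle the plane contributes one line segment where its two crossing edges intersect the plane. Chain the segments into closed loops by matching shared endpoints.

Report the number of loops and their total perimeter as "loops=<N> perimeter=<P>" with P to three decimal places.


Straddling triangles (20 of 64):
  (v1,v0,v6) [+--] → (0.6703, 0, -1.12221)–(0.6703, 0.283157, -1.0841)  len=0.2857
  (v1,v6,v2) [+-+] → (0.6703, 0.283157, -1.0841)–(0.6703, 0.468883, -0.978207)  len=0.2138
  (v2,v6,v7) [+-+] → (0.6703, 0.468883, -0.978207)–(0.6703, 0.6703, -0.863362)  len=0.2319
  (v4,v8,v9) [++-] → (0.6703, 0.6703, 0.863362)–(0.6703, 0.283157, 1.0841)  len=0.4457
  (v4,v9,v5) [+--] → (0.6703, 0.283157, 1.0841)–(0.6703, 0, 1.12221)  len=0.2857
  (v6,v10,v7) [--+] → (0.6703, 0.872029, -0.585708)–(0.6703, 0.6703, -0.863362)  len=0.3432
  (v7,v10,v11) [+--] → (0.6703, 0.872029, -0.585708)–(0.6703, 0.996714, -0.4141)  len=0.2121
  (v7,v11,v8) [+-+] → (0.6703, 0.996714, -0.4141)–(0.6703, 0.996714, 0.201972)  len=0.6161
  (v8,v11,v12) [+--] → (0.6703, 0.996714, 0.201972)–(0.6703, 0.996714, 0.4141)  len=0.2121
  (v8,v12,v9) [+--] → (0.6703, 0.996714, 0.4141)–(0.6703, 0.6703, 0.863362)  len=0.5553
  (v27,v30,v31) [--+] → (0.6703, -0.6703, -0.863362)–(0.6703, -0.996714, -0.4141)  len=0.5553
  (v27,v31,v28) [-+-] → (0.6703, -0.996714, -0.4141)–(0.6703, -0.996714, -0.201972)  len=0.2121
  (v28,v31,v32) [-++] → (0.6703, -0.996714, -0.201972)–(0.6703, -0.996714, 0.4141)  len=0.6161
  (v28,v32,v29) [-+-] → (0.6703, -0.996714, 0.4141)–(0.6703, -0.872029, 0.585708)  len=0.2121
  (v29,v32,v33) [-+-] → (0.6703, -0.872029, 0.585708)–(0.6703, -0.6703, 0.863362)  len=0.3432
  (v30,v0,v1) [--+] → (0.6703, 0, -1.12221)–(0.6703, -0.283157, -1.0841)  len=0.2857
  (v30,v1,v31) [-++] → (0.6703, -0.283157, -1.0841)–(0.6703, -0.6703, -0.863362)  len=0.4457
  (v32,v3,v33) [++-] → (0.6703, -0.468883, 0.978207)–(0.6703, -0.6703, 0.863362)  len=0.2319
  (v33,v3,v4) [-++] → (0.6703, -0.468883, 0.978207)–(0.6703, -0.283157, 1.0841)  len=0.2138
  (v33,v4,v5) [-+-] → (0.6703, -0.283157, 1.0841)–(0.6703, 0, 1.12221)  len=0.2857

Chained into 1 loop(s):
  loop 1: 20 segments, perimeter = 6.8031
Total perimeter = 6.803

loops=1 perimeter=6.803


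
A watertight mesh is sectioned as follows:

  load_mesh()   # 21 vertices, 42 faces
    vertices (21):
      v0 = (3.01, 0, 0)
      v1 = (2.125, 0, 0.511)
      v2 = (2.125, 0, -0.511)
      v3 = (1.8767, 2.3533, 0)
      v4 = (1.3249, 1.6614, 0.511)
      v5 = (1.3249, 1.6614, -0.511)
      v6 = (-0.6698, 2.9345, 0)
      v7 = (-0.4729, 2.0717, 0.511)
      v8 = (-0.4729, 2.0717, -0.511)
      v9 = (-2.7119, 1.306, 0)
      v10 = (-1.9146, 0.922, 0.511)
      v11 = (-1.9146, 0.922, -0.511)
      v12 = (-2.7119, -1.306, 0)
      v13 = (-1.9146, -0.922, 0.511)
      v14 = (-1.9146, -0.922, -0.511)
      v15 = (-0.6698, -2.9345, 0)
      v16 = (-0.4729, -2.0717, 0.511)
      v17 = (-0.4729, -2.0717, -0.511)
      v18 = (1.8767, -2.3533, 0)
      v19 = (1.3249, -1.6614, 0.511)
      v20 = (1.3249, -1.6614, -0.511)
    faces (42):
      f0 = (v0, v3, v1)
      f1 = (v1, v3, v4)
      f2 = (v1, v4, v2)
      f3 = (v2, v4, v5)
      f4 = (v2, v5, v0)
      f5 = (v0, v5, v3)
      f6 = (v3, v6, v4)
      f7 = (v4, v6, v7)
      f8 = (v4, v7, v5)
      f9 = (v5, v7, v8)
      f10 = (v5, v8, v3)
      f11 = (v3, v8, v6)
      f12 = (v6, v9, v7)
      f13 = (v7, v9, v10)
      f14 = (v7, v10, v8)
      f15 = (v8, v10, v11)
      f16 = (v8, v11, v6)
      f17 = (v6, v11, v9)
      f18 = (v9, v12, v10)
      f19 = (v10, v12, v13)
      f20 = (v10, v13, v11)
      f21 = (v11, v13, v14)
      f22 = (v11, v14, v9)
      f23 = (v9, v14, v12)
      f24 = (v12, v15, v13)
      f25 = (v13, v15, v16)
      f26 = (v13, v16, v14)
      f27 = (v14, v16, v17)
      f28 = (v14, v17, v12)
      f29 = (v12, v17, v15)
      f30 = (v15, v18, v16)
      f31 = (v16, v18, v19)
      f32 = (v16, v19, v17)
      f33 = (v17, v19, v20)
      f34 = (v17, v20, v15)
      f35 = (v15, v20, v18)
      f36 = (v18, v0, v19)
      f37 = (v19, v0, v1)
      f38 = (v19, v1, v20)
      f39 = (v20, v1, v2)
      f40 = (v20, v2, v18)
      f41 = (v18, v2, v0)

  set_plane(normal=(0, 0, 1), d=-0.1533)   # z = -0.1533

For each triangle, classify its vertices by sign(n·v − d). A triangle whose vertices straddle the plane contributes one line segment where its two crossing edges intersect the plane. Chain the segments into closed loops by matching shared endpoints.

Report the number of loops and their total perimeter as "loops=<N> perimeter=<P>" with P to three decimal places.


loops=2 perimeter=29.579

Straddling triangles (28 of 42):
  (v1,v4,v2) [++-] → (1.84496, 0.58149, -0.1533)–(2.125, 0, -0.1533)  len=0.6454
  (v2,v4,v5) [-+-] → (1.84496, 0.58149, -0.1533)–(1.3249, 1.6614, -0.1533)  len=1.1986
  (v2,v5,v0) [--+] → (2.50447, 0.49842, -0.1533)–(2.7445, 0, -0.1533)  len=0.5532
  (v0,v5,v3) [+-+] → (2.50447, 0.49842, -0.1533)–(1.71116, 2.14573, -0.1533)  len=1.8284
  (v4,v7,v5) [++-] → (0.69567, 1.805, -0.1533)–(1.3249, 1.6614, -0.1533)  len=0.6454
  (v5,v7,v8) [-+-] → (0.69567, 1.805, -0.1533)–(-0.4729, 2.0717, -0.1533)  len=1.1986
  (v5,v8,v3) [--+] → (1.17182, 2.26882, -0.1533)–(1.71116, 2.14573, -0.1533)  len=0.5532
  (v3,v8,v6) [+-+] → (1.17182, 2.26882, -0.1533)–(-0.61073, 2.67566, -0.1533)  len=1.8284
  (v7,v10,v8) [++-] → (-0.977495, 1.66931, -0.1533)–(-0.4729, 2.0717, -0.1533)  len=0.6454
  (v8,v10,v11) [-+-] → (-0.977495, 1.66931, -0.1533)–(-1.9146, 0.922, -0.1533)  len=1.1986
  (v8,v11,v6) [--+] → (-1.04324, 2.33075, -0.1533)–(-0.61073, 2.67566, -0.1533)  len=0.5532
  (v6,v11,v9) [+-+] → (-1.04324, 2.33075, -0.1533)–(-2.47271, 1.1908, -0.1533)  len=1.8284
  (v10,v13,v11) [++-] → (-1.9146, 0.2766, -0.1533)–(-1.9146, 0.922, -0.1533)  len=0.6454
  (v11,v13,v14) [-+-] → (-1.9146, 0.2766, -0.1533)–(-1.9146, -0.922, -0.1533)  len=1.1986
  (v11,v14,v9) [--+] → (-2.47271, 0.6376, -0.1533)–(-2.47271, 1.1908, -0.1533)  len=0.5532
  (v9,v14,v12) [+-+] → (-2.47271, 0.6376, -0.1533)–(-2.47271, -1.1908, -0.1533)  len=1.8284
  (v13,v16,v14) [++-] → (-1.41, -1.32439, -0.1533)–(-1.9146, -0.922, -0.1533)  len=0.6454
  (v14,v16,v17) [-+-] → (-1.41, -1.32439, -0.1533)–(-0.4729, -2.0717, -0.1533)  len=1.1986
  (v14,v17,v12) [--+] → (-2.0402, -1.53571, -0.1533)–(-2.47271, -1.1908, -0.1533)  len=0.5532
  (v12,v17,v15) [+-+] → (-2.0402, -1.53571, -0.1533)–(-0.61073, -2.67566, -0.1533)  len=1.8284
  (v16,v19,v17) [++-] → (0.15633, -1.92809, -0.1533)–(-0.4729, -2.0717, -0.1533)  len=0.6454
  (v17,v19,v20) [-+-] → (0.15633, -1.92809, -0.1533)–(1.3249, -1.6614, -0.1533)  len=1.1986
  (v17,v20,v15) [--+] → (-0.07139, -2.55257, -0.1533)–(-0.61073, -2.67566, -0.1533)  len=0.5532
  (v15,v20,v18) [+-+] → (-0.07139, -2.55257, -0.1533)–(1.71116, -2.14573, -0.1533)  len=1.8284
  (v19,v1,v20) [++-] → (1.60494, -1.07991, -0.1533)–(1.3249, -1.6614, -0.1533)  len=0.6454
  (v20,v1,v2) [-+-] → (1.60494, -1.07991, -0.1533)–(2.125, 0, -0.1533)  len=1.1986
  (v20,v2,v18) [--+] → (1.95119, -1.64731, -0.1533)–(1.71116, -2.14573, -0.1533)  len=0.5532
  (v18,v2,v0) [+-+] → (1.95119, -1.64731, -0.1533)–(2.7445, 0, -0.1533)  len=1.8284

Chained into 2 loop(s):
  loop 1: 14 segments, perimeter = 12.9081
  loop 2: 14 segments, perimeter = 16.6711
Total perimeter = 29.579
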